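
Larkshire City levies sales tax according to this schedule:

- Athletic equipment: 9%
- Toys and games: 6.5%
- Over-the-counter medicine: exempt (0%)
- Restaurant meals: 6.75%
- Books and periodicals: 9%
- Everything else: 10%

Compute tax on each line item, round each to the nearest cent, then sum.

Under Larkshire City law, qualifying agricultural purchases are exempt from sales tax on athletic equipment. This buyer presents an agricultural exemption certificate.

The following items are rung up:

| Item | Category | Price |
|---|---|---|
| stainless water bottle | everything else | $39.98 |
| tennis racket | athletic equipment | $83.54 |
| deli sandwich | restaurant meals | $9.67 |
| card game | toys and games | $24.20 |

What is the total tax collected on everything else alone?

$4.00

Stainless water bottle $39.98: everything else → 10% → $4.00
Tax on everything else = $4.00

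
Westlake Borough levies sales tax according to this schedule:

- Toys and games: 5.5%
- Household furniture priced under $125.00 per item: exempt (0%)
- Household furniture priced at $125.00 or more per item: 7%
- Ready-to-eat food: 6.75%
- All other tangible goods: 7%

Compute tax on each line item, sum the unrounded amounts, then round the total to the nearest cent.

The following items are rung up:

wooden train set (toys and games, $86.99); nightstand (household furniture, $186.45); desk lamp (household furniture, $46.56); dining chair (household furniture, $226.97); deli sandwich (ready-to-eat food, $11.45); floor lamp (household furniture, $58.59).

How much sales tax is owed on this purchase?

Wooden train set $86.99: toys and games → 5.5% → $4.78445
Nightstand $186.45: household furniture, $125.00 or more → 7% → $13.0515
Desk lamp $46.56: household furniture, under $125.00 → 0% → $0.00
Dining chair $226.97: household furniture, $125.00 or more → 7% → $15.8879
Deli sandwich $11.45: ready-to-eat food → 6.75% → $0.772875
Floor lamp $58.59: household furniture, under $125.00 → 0% → $0.00
Unrounded tax sum = $34.496725 → $34.50

$34.50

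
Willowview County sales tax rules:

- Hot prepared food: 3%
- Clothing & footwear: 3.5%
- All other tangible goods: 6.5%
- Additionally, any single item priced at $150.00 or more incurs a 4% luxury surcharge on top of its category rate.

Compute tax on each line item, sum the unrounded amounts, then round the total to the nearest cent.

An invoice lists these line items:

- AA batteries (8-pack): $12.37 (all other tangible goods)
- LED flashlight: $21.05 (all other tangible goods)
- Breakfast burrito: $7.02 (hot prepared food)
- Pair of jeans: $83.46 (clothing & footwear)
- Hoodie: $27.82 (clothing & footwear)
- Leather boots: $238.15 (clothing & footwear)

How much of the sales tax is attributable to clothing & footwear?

Pair of jeans $83.46: clothing & footwear → 3.5% → $2.9211
Hoodie $27.82: clothing & footwear → 3.5% → $0.9737
Leather boots $238.15: clothing & footwear → 3.5% + 4% surcharge = 7.5% → $17.86125
Tax on clothing & footwear: unrounded sum = $21.75605 → $21.76

$21.76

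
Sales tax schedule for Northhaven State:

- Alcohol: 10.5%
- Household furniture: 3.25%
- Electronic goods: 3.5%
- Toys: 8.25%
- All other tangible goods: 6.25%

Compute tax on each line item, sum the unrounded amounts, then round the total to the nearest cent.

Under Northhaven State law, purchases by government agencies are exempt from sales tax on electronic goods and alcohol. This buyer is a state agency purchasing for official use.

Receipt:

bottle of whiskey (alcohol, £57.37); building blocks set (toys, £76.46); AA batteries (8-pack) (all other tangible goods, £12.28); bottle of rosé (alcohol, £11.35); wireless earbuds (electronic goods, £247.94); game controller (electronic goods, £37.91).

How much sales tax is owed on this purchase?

Bottle of whiskey £57.37: alcohol, buyer-exempt → 0% → £0.00
Building blocks set £76.46: toys → 8.25% → £6.30795
AA batteries (8-pack) £12.28: all other tangible goods → 6.25% → £0.7675
Bottle of rosé £11.35: alcohol, buyer-exempt → 0% → £0.00
Wireless earbuds £247.94: electronic goods, buyer-exempt → 0% → £0.00
Game controller £37.91: electronic goods, buyer-exempt → 0% → £0.00
Unrounded tax sum = £7.07545 → £7.08

£7.08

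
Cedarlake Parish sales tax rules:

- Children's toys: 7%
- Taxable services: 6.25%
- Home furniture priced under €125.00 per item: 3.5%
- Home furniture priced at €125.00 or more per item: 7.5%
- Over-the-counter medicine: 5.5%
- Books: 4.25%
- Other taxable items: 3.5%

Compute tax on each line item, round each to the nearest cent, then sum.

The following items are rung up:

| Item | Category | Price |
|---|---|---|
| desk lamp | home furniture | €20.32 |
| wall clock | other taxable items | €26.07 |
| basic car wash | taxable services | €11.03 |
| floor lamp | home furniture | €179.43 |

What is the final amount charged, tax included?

Desk lamp €20.32: home furniture, under €125.00 → 3.5% → €0.71
Wall clock €26.07: other taxable items → 3.5% → €0.91
Basic car wash €11.03: taxable services → 6.25% → €0.69
Floor lamp €179.43: home furniture, €125.00 or more → 7.5% → €13.46
Subtotal = €236.85; tax = €15.77; total due = €252.62

€252.62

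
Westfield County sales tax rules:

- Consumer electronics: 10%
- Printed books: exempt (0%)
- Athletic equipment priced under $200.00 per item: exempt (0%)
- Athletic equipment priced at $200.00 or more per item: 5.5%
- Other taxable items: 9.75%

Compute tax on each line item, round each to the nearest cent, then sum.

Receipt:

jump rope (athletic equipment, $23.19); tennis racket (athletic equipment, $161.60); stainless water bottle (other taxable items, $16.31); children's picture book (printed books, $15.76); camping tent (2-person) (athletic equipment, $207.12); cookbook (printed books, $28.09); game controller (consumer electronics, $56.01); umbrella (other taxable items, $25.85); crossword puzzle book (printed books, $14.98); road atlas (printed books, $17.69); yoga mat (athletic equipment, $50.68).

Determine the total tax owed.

$21.10

Jump rope $23.19: athletic equipment, under $200.00 → 0% → $0.00
Tennis racket $161.60: athletic equipment, under $200.00 → 0% → $0.00
Stainless water bottle $16.31: other taxable items → 9.75% → $1.59
Children's picture book $15.76: printed books → 0% → $0.00
Camping tent (2-person) $207.12: athletic equipment, $200.00 or more → 5.5% → $11.39
Cookbook $28.09: printed books → 0% → $0.00
Game controller $56.01: consumer electronics → 10% → $5.60
Umbrella $25.85: other taxable items → 9.75% → $2.52
Crossword puzzle book $14.98: printed books → 0% → $0.00
Road atlas $17.69: printed books → 0% → $0.00
Yoga mat $50.68: athletic equipment, under $200.00 → 0% → $0.00
Total tax = $1.59 + $11.39 + $5.60 + $2.52 = $21.10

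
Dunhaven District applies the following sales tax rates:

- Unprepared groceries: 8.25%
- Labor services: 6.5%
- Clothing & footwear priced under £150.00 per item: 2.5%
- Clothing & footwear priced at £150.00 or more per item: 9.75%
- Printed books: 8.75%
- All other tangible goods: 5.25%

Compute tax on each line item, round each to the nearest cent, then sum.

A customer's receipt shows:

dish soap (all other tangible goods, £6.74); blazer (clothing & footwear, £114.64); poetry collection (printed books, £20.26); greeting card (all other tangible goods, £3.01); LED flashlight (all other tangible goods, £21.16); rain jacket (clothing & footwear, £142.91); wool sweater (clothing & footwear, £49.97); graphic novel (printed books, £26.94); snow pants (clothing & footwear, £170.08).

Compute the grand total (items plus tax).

£585.73

Dish soap £6.74: all other tangible goods → 5.25% → £0.35
Blazer £114.64: clothing & footwear, under £150.00 → 2.5% → £2.87
Poetry collection £20.26: printed books → 8.75% → £1.77
Greeting card £3.01: all other tangible goods → 5.25% → £0.16
LED flashlight £21.16: all other tangible goods → 5.25% → £1.11
Rain jacket £142.91: clothing & footwear, under £150.00 → 2.5% → £3.57
Wool sweater £49.97: clothing & footwear, under £150.00 → 2.5% → £1.25
Graphic novel £26.94: printed books → 8.75% → £2.36
Snow pants £170.08: clothing & footwear, £150.00 or more → 9.75% → £16.58
Subtotal = £555.71; tax = £30.02; total due = £585.73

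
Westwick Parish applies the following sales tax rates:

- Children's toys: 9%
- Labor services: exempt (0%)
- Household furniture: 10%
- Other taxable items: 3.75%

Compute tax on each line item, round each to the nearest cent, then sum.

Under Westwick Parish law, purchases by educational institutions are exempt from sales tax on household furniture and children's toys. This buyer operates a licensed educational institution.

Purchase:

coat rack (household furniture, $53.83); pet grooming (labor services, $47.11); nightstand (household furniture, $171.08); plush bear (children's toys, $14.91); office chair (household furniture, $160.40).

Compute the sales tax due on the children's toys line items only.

Plush bear $14.91: children's toys, buyer-exempt → 0% → $0.00
Tax on children's toys = $0.00

$0.00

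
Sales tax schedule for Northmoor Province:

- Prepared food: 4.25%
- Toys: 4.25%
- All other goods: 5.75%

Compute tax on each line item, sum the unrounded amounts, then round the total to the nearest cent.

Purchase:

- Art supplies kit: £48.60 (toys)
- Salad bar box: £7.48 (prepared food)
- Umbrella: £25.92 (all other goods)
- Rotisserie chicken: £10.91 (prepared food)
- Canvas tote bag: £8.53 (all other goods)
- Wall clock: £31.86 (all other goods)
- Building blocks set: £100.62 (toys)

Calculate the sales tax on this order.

£10.94

Art supplies kit £48.60: toys → 4.25% → £2.0655
Salad bar box £7.48: prepared food → 4.25% → £0.3179
Umbrella £25.92: all other goods → 5.75% → £1.4904
Rotisserie chicken £10.91: prepared food → 4.25% → £0.463675
Canvas tote bag £8.53: all other goods → 5.75% → £0.490475
Wall clock £31.86: all other goods → 5.75% → £1.83195
Building blocks set £100.62: toys → 4.25% → £4.27635
Unrounded tax sum = £10.93625 → £10.94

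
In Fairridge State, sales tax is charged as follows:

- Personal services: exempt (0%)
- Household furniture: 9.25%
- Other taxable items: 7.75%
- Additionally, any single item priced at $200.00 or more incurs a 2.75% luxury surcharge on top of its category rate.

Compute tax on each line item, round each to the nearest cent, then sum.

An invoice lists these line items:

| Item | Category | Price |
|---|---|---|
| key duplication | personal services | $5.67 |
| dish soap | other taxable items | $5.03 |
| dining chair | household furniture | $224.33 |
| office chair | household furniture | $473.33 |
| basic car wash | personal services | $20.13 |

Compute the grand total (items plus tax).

Key duplication $5.67: personal services → 0% → $0.00
Dish soap $5.03: other taxable items → 7.75% → $0.39
Dining chair $224.33: household furniture → 9.25% + 2.75% surcharge = 12% → $26.92
Office chair $473.33: household furniture → 9.25% + 2.75% surcharge = 12% → $56.80
Basic car wash $20.13: personal services → 0% → $0.00
Subtotal = $728.49; tax = $84.11; total due = $812.60

$812.60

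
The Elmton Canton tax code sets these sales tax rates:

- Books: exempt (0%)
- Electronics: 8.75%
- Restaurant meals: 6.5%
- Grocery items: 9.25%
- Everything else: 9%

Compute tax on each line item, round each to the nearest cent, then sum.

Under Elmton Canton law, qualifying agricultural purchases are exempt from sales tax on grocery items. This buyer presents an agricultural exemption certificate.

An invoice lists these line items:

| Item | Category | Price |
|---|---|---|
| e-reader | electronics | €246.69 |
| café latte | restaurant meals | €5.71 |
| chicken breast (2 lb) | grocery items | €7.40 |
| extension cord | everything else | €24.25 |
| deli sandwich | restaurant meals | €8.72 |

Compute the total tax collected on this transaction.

E-reader €246.69: electronics → 8.75% → €21.59
Café latte €5.71: restaurant meals → 6.5% → €0.37
Chicken breast (2 lb) €7.40: grocery items, buyer-exempt → 0% → €0.00
Extension cord €24.25: everything else → 9% → €2.18
Deli sandwich €8.72: restaurant meals → 6.5% → €0.57
Total tax = €21.59 + €0.37 + €2.18 + €0.57 = €24.71

€24.71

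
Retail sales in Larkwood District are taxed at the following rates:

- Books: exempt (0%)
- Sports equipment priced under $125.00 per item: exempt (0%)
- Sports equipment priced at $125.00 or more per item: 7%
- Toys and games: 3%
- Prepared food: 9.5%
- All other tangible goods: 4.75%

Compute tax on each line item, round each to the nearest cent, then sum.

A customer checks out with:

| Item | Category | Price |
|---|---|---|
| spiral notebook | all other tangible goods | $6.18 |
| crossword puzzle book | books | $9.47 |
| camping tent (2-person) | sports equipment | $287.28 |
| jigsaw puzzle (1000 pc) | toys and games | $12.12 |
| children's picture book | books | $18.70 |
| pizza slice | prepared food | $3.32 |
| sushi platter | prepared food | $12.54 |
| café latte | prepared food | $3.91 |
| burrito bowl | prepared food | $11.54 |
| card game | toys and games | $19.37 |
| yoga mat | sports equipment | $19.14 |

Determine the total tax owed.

$24.32

Spiral notebook $6.18: all other tangible goods → 4.75% → $0.29
Crossword puzzle book $9.47: books → 0% → $0.00
Camping tent (2-person) $287.28: sports equipment, $125.00 or more → 7% → $20.11
Jigsaw puzzle (1000 pc) $12.12: toys and games → 3% → $0.36
Children's picture book $18.70: books → 0% → $0.00
Pizza slice $3.32: prepared food → 9.5% → $0.32
Sushi platter $12.54: prepared food → 9.5% → $1.19
Café latte $3.91: prepared food → 9.5% → $0.37
Burrito bowl $11.54: prepared food → 9.5% → $1.10
Card game $19.37: toys and games → 3% → $0.58
Yoga mat $19.14: sports equipment, under $125.00 → 0% → $0.00
Total tax = $0.29 + $20.11 + $0.36 + $0.32 + $1.19 + $0.37 + $1.10 + $0.58 = $24.32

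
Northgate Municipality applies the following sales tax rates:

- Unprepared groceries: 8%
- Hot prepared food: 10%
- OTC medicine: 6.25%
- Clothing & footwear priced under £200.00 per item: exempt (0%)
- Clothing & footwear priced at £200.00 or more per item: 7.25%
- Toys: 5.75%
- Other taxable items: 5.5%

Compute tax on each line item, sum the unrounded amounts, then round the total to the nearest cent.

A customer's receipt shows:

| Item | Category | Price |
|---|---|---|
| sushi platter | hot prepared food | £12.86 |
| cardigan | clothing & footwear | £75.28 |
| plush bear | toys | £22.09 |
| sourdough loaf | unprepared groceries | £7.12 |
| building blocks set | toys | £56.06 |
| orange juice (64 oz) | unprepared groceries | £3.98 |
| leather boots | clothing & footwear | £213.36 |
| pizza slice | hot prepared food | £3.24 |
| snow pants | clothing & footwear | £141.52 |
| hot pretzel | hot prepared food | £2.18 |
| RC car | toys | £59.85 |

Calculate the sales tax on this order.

Sushi platter £12.86: hot prepared food → 10% → £1.286
Cardigan £75.28: clothing & footwear, under £200.00 → 0% → £0.00
Plush bear £22.09: toys → 5.75% → £1.270175
Sourdough loaf £7.12: unprepared groceries → 8% → £0.5696
Building blocks set £56.06: toys → 5.75% → £3.22345
Orange juice (64 oz) £3.98: unprepared groceries → 8% → £0.3184
Leather boots £213.36: clothing & footwear, £200.00 or more → 7.25% → £15.4686
Pizza slice £3.24: hot prepared food → 10% → £0.324
Snow pants £141.52: clothing & footwear, under £200.00 → 0% → £0.00
Hot pretzel £2.18: hot prepared food → 10% → £0.218
RC car £59.85: toys → 5.75% → £3.441375
Unrounded tax sum = £26.1196 → £26.12

£26.12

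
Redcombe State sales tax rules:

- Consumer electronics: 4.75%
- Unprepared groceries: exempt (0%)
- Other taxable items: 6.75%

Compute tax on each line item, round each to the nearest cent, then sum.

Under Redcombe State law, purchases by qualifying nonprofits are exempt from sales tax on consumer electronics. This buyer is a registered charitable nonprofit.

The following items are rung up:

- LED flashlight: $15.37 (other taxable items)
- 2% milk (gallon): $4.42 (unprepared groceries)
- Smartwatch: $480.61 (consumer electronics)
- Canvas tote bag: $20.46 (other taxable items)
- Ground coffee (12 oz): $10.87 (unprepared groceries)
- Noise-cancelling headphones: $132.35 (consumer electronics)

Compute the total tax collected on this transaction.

LED flashlight $15.37: other taxable items → 6.75% → $1.04
2% milk (gallon) $4.42: unprepared groceries → 0% → $0.00
Smartwatch $480.61: consumer electronics, buyer-exempt → 0% → $0.00
Canvas tote bag $20.46: other taxable items → 6.75% → $1.38
Ground coffee (12 oz) $10.87: unprepared groceries → 0% → $0.00
Noise-cancelling headphones $132.35: consumer electronics, buyer-exempt → 0% → $0.00
Total tax = $1.04 + $1.38 = $2.42

$2.42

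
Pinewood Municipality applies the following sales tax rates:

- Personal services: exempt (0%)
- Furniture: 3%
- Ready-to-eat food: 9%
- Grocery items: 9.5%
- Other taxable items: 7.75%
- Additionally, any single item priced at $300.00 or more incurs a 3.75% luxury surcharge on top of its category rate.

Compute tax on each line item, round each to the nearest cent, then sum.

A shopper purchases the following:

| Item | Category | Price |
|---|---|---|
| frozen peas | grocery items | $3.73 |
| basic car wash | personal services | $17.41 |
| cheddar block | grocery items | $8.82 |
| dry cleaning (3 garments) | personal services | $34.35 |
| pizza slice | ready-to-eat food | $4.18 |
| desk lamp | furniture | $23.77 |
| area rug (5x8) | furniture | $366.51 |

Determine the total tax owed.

$27.02

Frozen peas $3.73: grocery items → 9.5% → $0.35
Basic car wash $17.41: personal services → 0% → $0.00
Cheddar block $8.82: grocery items → 9.5% → $0.84
Dry cleaning (3 garments) $34.35: personal services → 0% → $0.00
Pizza slice $4.18: ready-to-eat food → 9% → $0.38
Desk lamp $23.77: furniture → 3% → $0.71
Area rug (5x8) $366.51: furniture → 3% + 3.75% surcharge = 6.75% → $24.74
Total tax = $0.35 + $0.84 + $0.38 + $0.71 + $24.74 = $27.02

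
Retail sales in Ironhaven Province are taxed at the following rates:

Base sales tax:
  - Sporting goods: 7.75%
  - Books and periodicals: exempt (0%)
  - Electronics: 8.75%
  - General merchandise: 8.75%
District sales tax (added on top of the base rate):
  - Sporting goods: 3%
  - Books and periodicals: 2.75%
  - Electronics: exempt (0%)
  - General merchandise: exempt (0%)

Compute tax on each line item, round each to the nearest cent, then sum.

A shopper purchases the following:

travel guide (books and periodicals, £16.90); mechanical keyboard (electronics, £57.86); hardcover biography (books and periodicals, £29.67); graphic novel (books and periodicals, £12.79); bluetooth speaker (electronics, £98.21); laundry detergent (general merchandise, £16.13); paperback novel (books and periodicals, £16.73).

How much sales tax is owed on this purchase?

£17.15

Travel guide £16.90: books and periodicals → 0% + 2.75% district = 2.75% → £0.46
Mechanical keyboard £57.86: electronics → 8.75% + 0% district = 8.75% → £5.06
Hardcover biography £29.67: books and periodicals → 0% + 2.75% district = 2.75% → £0.82
Graphic novel £12.79: books and periodicals → 0% + 2.75% district = 2.75% → £0.35
Bluetooth speaker £98.21: electronics → 8.75% + 0% district = 8.75% → £8.59
Laundry detergent £16.13: general merchandise → 8.75% + 0% district = 8.75% → £1.41
Paperback novel £16.73: books and periodicals → 0% + 2.75% district = 2.75% → £0.46
Total tax = £0.46 + £5.06 + £0.82 + £0.35 + £8.59 + £1.41 + £0.46 = £17.15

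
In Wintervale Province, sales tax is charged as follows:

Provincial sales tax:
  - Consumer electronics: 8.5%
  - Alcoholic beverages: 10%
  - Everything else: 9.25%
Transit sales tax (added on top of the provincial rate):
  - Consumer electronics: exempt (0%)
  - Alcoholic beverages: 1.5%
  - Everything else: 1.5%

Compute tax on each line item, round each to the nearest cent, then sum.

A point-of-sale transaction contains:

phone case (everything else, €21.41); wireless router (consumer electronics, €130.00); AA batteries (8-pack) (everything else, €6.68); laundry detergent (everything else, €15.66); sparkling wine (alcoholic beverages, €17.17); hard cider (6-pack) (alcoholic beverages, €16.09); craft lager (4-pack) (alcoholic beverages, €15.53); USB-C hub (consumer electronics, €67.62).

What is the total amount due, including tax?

€317.27

Phone case €21.41: everything else → 9.25% + 1.5% transit = 10.75% → €2.30
Wireless router €130.00: consumer electronics → 8.5% + 0% transit = 8.5% → €11.05
AA batteries (8-pack) €6.68: everything else → 9.25% + 1.5% transit = 10.75% → €0.72
Laundry detergent €15.66: everything else → 9.25% + 1.5% transit = 10.75% → €1.68
Sparkling wine €17.17: alcoholic beverages → 10% + 1.5% transit = 11.5% → €1.97
Hard cider (6-pack) €16.09: alcoholic beverages → 10% + 1.5% transit = 11.5% → €1.85
Craft lager (4-pack) €15.53: alcoholic beverages → 10% + 1.5% transit = 11.5% → €1.79
USB-C hub €67.62: consumer electronics → 8.5% + 0% transit = 8.5% → €5.75
Subtotal = €290.16; tax = €27.11; total due = €317.27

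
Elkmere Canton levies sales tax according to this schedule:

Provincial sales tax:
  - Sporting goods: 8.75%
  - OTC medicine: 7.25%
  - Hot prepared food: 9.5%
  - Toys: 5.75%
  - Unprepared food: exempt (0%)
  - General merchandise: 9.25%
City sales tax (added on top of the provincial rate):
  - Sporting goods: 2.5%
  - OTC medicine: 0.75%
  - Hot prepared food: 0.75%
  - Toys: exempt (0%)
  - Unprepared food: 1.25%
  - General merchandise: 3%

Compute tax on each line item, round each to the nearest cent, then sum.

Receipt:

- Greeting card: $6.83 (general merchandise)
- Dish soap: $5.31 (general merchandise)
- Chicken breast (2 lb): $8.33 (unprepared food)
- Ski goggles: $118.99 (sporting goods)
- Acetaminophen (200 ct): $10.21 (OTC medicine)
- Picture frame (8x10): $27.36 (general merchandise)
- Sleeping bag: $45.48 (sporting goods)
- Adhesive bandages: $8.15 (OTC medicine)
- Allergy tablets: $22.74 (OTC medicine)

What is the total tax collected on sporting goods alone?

Ski goggles $118.99: sporting goods → 8.75% + 2.5% city = 11.25% → $13.39
Sleeping bag $45.48: sporting goods → 8.75% + 2.5% city = 11.25% → $5.12
Tax on sporting goods = $13.39 + $5.12 = $18.51

$18.51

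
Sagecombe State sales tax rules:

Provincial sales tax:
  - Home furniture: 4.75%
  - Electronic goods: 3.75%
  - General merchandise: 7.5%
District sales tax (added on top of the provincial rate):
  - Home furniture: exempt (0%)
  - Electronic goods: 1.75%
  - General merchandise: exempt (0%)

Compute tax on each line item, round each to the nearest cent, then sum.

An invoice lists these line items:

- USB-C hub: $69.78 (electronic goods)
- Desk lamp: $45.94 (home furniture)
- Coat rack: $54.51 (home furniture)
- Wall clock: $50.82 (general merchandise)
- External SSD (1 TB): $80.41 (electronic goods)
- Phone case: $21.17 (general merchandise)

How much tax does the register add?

$18.43

USB-C hub $69.78: electronic goods → 3.75% + 1.75% district = 5.5% → $3.84
Desk lamp $45.94: home furniture → 4.75% + 0% district = 4.75% → $2.18
Coat rack $54.51: home furniture → 4.75% + 0% district = 4.75% → $2.59
Wall clock $50.82: general merchandise → 7.5% + 0% district = 7.5% → $3.81
External SSD (1 TB) $80.41: electronic goods → 3.75% + 1.75% district = 5.5% → $4.42
Phone case $21.17: general merchandise → 7.5% + 0% district = 7.5% → $1.59
Total tax = $3.84 + $2.18 + $2.59 + $3.81 + $4.42 + $1.59 = $18.43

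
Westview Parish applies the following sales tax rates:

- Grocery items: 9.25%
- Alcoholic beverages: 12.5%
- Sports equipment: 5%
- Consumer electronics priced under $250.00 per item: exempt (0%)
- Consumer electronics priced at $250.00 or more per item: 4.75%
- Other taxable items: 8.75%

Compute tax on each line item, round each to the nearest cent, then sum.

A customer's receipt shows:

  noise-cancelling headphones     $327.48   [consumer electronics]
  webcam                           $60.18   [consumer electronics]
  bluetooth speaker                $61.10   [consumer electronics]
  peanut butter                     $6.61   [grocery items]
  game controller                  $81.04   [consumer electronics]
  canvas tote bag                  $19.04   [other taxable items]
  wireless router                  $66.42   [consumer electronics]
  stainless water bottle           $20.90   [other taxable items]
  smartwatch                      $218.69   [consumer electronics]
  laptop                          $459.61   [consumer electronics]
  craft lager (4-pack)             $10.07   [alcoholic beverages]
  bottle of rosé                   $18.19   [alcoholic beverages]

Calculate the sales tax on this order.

Noise-cancelling headphones $327.48: consumer electronics, $250.00 or more → 4.75% → $15.56
Webcam $60.18: consumer electronics, under $250.00 → 0% → $0.00
Bluetooth speaker $61.10: consumer electronics, under $250.00 → 0% → $0.00
Peanut butter $6.61: grocery items → 9.25% → $0.61
Game controller $81.04: consumer electronics, under $250.00 → 0% → $0.00
Canvas tote bag $19.04: other taxable items → 8.75% → $1.67
Wireless router $66.42: consumer electronics, under $250.00 → 0% → $0.00
Stainless water bottle $20.90: other taxable items → 8.75% → $1.83
Smartwatch $218.69: consumer electronics, under $250.00 → 0% → $0.00
Laptop $459.61: consumer electronics, $250.00 or more → 4.75% → $21.83
Craft lager (4-pack) $10.07: alcoholic beverages → 12.5% → $1.26
Bottle of rosé $18.19: alcoholic beverages → 12.5% → $2.27
Total tax = $15.56 + $0.61 + $1.67 + $1.83 + $21.83 + $1.26 + $2.27 = $45.03

$45.03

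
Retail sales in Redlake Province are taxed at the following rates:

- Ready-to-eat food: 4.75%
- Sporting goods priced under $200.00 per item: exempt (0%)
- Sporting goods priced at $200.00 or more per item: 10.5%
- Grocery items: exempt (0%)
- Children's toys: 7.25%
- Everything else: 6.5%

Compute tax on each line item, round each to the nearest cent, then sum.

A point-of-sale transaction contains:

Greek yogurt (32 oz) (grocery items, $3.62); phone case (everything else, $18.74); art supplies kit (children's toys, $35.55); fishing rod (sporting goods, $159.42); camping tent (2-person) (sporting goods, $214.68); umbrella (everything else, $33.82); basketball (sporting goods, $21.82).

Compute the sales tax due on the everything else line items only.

$3.42

Phone case $18.74: everything else → 6.5% → $1.22
Umbrella $33.82: everything else → 6.5% → $2.20
Tax on everything else = $1.22 + $2.20 = $3.42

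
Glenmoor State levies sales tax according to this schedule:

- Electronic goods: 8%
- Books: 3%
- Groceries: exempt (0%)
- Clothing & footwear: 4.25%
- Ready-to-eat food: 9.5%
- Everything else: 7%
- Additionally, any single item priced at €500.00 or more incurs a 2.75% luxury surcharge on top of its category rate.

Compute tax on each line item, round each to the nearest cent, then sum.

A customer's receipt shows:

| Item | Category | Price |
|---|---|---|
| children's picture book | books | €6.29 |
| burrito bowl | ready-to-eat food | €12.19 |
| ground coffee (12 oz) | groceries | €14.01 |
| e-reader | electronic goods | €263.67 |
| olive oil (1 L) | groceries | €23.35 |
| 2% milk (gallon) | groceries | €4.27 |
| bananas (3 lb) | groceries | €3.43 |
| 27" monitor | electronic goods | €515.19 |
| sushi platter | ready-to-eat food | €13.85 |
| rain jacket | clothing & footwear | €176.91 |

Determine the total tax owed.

€86.66

Children's picture book €6.29: books → 3% → €0.19
Burrito bowl €12.19: ready-to-eat food → 9.5% → €1.16
Ground coffee (12 oz) €14.01: groceries → 0% → €0.00
E-reader €263.67: electronic goods → 8% → €21.09
Olive oil (1 L) €23.35: groceries → 0% → €0.00
2% milk (gallon) €4.27: groceries → 0% → €0.00
Bananas (3 lb) €3.43: groceries → 0% → €0.00
27" monitor €515.19: electronic goods → 8% + 2.75% surcharge = 10.75% → €55.38
Sushi platter €13.85: ready-to-eat food → 9.5% → €1.32
Rain jacket €176.91: clothing & footwear → 4.25% → €7.52
Total tax = €0.19 + €1.16 + €21.09 + €55.38 + €1.32 + €7.52 = €86.66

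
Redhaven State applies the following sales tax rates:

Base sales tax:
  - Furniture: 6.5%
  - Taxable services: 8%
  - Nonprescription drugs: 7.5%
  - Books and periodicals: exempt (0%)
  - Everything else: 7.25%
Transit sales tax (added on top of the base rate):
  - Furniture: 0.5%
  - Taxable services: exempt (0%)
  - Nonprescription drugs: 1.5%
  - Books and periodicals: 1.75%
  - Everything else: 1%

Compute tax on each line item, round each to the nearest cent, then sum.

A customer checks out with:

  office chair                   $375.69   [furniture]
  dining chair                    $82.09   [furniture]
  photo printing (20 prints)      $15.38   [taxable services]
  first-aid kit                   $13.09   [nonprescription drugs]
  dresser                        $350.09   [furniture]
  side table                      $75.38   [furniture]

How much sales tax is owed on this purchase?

$64.25

Office chair $375.69: furniture → 6.5% + 0.5% transit = 7% → $26.30
Dining chair $82.09: furniture → 6.5% + 0.5% transit = 7% → $5.75
Photo printing (20 prints) $15.38: taxable services → 8% + 0% transit = 8% → $1.23
First-aid kit $13.09: nonprescription drugs → 7.5% + 1.5% transit = 9% → $1.18
Dresser $350.09: furniture → 6.5% + 0.5% transit = 7% → $24.51
Side table $75.38: furniture → 6.5% + 0.5% transit = 7% → $5.28
Total tax = $26.30 + $5.75 + $1.23 + $1.18 + $24.51 + $5.28 = $64.25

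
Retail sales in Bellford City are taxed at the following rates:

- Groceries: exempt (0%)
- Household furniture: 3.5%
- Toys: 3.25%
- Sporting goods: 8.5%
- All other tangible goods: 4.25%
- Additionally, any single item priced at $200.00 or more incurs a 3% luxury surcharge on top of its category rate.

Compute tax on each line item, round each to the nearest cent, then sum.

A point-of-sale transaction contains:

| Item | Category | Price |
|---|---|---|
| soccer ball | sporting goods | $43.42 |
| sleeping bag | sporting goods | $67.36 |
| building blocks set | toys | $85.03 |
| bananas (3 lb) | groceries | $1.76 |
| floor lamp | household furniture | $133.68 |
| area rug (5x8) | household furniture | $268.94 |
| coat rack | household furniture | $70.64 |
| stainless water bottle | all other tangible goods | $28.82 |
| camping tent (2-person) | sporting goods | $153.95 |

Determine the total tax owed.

$51.12

Soccer ball $43.42: sporting goods → 8.5% → $3.69
Sleeping bag $67.36: sporting goods → 8.5% → $5.73
Building blocks set $85.03: toys → 3.25% → $2.76
Bananas (3 lb) $1.76: groceries → 0% → $0.00
Floor lamp $133.68: household furniture → 3.5% → $4.68
Area rug (5x8) $268.94: household furniture → 3.5% + 3% surcharge = 6.5% → $17.48
Coat rack $70.64: household furniture → 3.5% → $2.47
Stainless water bottle $28.82: all other tangible goods → 4.25% → $1.22
Camping tent (2-person) $153.95: sporting goods → 8.5% → $13.09
Total tax = $3.69 + $5.73 + $2.76 + $4.68 + $17.48 + $2.47 + $1.22 + $13.09 = $51.12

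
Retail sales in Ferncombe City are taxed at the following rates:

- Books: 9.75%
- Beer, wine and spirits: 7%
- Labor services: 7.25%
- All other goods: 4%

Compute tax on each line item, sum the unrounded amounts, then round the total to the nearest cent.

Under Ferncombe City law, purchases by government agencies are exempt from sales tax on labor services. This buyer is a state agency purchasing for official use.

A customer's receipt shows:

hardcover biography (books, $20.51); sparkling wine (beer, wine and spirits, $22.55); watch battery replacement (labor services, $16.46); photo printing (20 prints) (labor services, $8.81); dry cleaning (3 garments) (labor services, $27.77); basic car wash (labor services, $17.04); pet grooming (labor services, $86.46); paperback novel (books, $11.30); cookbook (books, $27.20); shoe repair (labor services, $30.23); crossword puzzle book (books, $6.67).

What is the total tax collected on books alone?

$6.40

Hardcover biography $20.51: books → 9.75% → $1.999725
Paperback novel $11.30: books → 9.75% → $1.10175
Cookbook $27.20: books → 9.75% → $2.652
Crossword puzzle book $6.67: books → 9.75% → $0.650325
Tax on books: unrounded sum = $6.4038 → $6.40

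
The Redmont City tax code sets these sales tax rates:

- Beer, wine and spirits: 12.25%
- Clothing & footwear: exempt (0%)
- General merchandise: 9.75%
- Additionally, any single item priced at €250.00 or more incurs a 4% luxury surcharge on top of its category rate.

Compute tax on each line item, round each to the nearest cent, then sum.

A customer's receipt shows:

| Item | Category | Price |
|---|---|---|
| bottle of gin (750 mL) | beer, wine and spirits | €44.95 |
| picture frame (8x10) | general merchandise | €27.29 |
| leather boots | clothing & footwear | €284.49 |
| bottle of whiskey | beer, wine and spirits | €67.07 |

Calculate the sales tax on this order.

Bottle of gin (750 mL) €44.95: beer, wine and spirits → 12.25% → €5.51
Picture frame (8x10) €27.29: general merchandise → 9.75% → €2.66
Leather boots €284.49: clothing & footwear → 0% + 4% surcharge = 4% → €11.38
Bottle of whiskey €67.07: beer, wine and spirits → 12.25% → €8.22
Total tax = €5.51 + €2.66 + €11.38 + €8.22 = €27.77

€27.77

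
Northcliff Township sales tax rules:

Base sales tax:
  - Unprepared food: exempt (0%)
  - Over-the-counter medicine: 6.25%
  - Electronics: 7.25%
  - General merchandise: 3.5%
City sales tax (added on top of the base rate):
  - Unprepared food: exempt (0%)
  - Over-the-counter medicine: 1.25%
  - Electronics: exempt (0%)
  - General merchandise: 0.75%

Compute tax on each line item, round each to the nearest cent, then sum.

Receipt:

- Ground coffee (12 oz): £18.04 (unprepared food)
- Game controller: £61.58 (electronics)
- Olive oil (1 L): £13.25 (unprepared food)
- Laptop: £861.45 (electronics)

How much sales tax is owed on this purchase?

Ground coffee (12 oz) £18.04: unprepared food → 0% + 0% city = 0% → £0.00
Game controller £61.58: electronics → 7.25% + 0% city = 7.25% → £4.46
Olive oil (1 L) £13.25: unprepared food → 0% + 0% city = 0% → £0.00
Laptop £861.45: electronics → 7.25% + 0% city = 7.25% → £62.46
Total tax = £4.46 + £62.46 = £66.92

£66.92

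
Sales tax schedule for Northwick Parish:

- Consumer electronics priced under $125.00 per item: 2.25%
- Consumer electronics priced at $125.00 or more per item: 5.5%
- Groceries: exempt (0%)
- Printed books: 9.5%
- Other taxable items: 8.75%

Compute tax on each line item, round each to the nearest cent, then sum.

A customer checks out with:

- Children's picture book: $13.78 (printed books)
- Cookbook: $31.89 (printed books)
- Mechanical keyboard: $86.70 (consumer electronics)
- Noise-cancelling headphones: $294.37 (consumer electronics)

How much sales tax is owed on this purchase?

Children's picture book $13.78: printed books → 9.5% → $1.31
Cookbook $31.89: printed books → 9.5% → $3.03
Mechanical keyboard $86.70: consumer electronics, under $125.00 → 2.25% → $1.95
Noise-cancelling headphones $294.37: consumer electronics, $125.00 or more → 5.5% → $16.19
Total tax = $1.31 + $3.03 + $1.95 + $16.19 = $22.48

$22.48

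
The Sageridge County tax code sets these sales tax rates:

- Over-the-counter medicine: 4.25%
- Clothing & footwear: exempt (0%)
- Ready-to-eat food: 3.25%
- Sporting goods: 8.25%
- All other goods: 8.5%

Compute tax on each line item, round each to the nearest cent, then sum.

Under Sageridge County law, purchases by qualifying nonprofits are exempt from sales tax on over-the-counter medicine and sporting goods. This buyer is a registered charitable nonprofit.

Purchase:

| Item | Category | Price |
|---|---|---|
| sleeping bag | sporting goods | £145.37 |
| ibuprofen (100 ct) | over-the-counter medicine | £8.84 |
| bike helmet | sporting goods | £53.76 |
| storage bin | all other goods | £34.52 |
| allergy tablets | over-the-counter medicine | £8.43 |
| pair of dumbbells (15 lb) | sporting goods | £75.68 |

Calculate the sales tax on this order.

Sleeping bag £145.37: sporting goods, buyer-exempt → 0% → £0.00
Ibuprofen (100 ct) £8.84: over-the-counter medicine, buyer-exempt → 0% → £0.00
Bike helmet £53.76: sporting goods, buyer-exempt → 0% → £0.00
Storage bin £34.52: all other goods → 8.5% → £2.93
Allergy tablets £8.43: over-the-counter medicine, buyer-exempt → 0% → £0.00
Pair of dumbbells (15 lb) £75.68: sporting goods, buyer-exempt → 0% → £0.00
Total tax = £2.93

£2.93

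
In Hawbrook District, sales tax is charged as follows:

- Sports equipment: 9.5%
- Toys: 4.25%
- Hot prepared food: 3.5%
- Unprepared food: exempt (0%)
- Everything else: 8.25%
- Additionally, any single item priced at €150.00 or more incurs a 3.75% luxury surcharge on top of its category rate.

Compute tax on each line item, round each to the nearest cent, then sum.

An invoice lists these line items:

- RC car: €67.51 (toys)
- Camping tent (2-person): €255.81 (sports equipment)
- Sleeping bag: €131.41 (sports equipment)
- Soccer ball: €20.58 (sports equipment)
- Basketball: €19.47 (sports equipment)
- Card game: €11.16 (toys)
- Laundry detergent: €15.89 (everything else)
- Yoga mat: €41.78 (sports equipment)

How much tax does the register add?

€58.80

RC car €67.51: toys → 4.25% → €2.87
Camping tent (2-person) €255.81: sports equipment → 9.5% + 3.75% surcharge = 13.25% → €33.89
Sleeping bag €131.41: sports equipment → 9.5% → €12.48
Soccer ball €20.58: sports equipment → 9.5% → €1.96
Basketball €19.47: sports equipment → 9.5% → €1.85
Card game €11.16: toys → 4.25% → €0.47
Laundry detergent €15.89: everything else → 8.25% → €1.31
Yoga mat €41.78: sports equipment → 9.5% → €3.97
Total tax = €2.87 + €33.89 + €12.48 + €1.96 + €1.85 + €0.47 + €1.31 + €3.97 = €58.80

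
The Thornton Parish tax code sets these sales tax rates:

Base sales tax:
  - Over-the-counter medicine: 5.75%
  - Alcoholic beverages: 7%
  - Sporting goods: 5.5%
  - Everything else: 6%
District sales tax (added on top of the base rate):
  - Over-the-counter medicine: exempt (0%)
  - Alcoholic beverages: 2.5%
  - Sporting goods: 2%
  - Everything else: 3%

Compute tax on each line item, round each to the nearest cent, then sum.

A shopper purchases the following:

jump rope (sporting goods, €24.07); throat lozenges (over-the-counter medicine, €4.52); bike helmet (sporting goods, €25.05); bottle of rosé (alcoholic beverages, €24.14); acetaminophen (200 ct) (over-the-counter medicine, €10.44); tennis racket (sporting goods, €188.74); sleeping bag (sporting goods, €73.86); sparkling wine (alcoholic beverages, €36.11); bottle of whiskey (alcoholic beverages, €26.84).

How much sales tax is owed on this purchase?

Jump rope €24.07: sporting goods → 5.5% + 2% district = 7.5% → €1.81
Throat lozenges €4.52: over-the-counter medicine → 5.75% + 0% district = 5.75% → €0.26
Bike helmet €25.05: sporting goods → 5.5% + 2% district = 7.5% → €1.88
Bottle of rosé €24.14: alcoholic beverages → 7% + 2.5% district = 9.5% → €2.29
Acetaminophen (200 ct) €10.44: over-the-counter medicine → 5.75% + 0% district = 5.75% → €0.60
Tennis racket €188.74: sporting goods → 5.5% + 2% district = 7.5% → €14.16
Sleeping bag €73.86: sporting goods → 5.5% + 2% district = 7.5% → €5.54
Sparkling wine €36.11: alcoholic beverages → 7% + 2.5% district = 9.5% → €3.43
Bottle of whiskey €26.84: alcoholic beverages → 7% + 2.5% district = 9.5% → €2.55
Total tax = €1.81 + €0.26 + €1.88 + €2.29 + €0.60 + €14.16 + €5.54 + €3.43 + €2.55 = €32.52

€32.52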